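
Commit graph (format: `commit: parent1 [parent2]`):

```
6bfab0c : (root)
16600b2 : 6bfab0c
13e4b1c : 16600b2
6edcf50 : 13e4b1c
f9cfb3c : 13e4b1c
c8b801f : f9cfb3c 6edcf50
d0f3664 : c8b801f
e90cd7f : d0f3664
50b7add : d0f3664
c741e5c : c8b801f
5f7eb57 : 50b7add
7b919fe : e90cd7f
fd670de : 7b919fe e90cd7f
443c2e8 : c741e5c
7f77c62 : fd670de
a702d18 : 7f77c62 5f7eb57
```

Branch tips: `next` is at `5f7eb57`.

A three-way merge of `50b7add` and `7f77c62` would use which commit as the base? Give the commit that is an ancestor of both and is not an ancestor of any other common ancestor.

Ancestors of 50b7add: {13e4b1c, 16600b2, 50b7add, 6bfab0c, 6edcf50, c8b801f, d0f3664, f9cfb3c}.
Ancestors of 7f77c62: {13e4b1c, 16600b2, 6bfab0c, 6edcf50, 7b919fe, 7f77c62, c8b801f, d0f3664, e90cd7f, f9cfb3c, fd670de}.
Common ancestors: {13e4b1c, 16600b2, 6bfab0c, 6edcf50, c8b801f, d0f3664, f9cfb3c}.
Among these, d0f3664 is not an ancestor of any other common ancestor — it is the merge base.

d0f3664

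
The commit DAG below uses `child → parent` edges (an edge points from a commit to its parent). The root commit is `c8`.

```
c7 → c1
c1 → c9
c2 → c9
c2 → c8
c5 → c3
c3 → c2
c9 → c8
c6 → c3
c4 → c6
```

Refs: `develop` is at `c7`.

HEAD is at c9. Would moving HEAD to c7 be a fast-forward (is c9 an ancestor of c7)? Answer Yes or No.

A fast-forward from c9 to c7 is possible iff c9 is an ancestor of c7.
Ancestors of c7: {c1, c7, c8, c9}.
c9 is among them, so fast-forward is possible.

Yes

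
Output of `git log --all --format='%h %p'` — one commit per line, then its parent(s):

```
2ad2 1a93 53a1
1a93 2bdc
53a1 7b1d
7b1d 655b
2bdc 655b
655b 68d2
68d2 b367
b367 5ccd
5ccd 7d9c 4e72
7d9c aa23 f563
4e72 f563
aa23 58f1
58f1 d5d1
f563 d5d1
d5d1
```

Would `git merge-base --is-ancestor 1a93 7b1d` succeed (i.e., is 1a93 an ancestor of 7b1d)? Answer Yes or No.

No

Ancestors of 7b1d: {4e72, 58f1, 5ccd, 655b, 68d2, 7b1d, 7d9c, aa23, b367, d5d1, f563}.
1a93 is not in that set, so it is not an ancestor of 7b1d.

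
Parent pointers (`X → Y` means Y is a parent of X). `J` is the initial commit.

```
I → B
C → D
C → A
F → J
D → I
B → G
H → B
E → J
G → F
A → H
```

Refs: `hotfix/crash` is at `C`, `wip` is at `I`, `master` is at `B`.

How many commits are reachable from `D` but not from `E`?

5

Reachable from D: {B, D, F, G, I, J}.
Reachable from E: {E, J}.
In D's history but not E's: {B, D, F, G, I} — 5 commits.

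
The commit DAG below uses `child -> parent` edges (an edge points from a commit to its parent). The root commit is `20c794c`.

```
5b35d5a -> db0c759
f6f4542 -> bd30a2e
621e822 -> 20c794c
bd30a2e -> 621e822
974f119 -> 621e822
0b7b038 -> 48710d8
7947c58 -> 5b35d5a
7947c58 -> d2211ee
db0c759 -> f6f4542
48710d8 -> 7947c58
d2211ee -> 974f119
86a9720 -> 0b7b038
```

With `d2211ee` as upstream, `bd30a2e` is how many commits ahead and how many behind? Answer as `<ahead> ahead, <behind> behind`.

1 ahead, 2 behind

Reachable from bd30a2e: {20c794c, 621e822, bd30a2e}.
Reachable from d2211ee: {20c794c, 621e822, 974f119, d2211ee}.
Only in bd30a2e's history (ahead): {bd30a2e} — 1.
Only in d2211ee's history (behind): {974f119, d2211ee} — 2.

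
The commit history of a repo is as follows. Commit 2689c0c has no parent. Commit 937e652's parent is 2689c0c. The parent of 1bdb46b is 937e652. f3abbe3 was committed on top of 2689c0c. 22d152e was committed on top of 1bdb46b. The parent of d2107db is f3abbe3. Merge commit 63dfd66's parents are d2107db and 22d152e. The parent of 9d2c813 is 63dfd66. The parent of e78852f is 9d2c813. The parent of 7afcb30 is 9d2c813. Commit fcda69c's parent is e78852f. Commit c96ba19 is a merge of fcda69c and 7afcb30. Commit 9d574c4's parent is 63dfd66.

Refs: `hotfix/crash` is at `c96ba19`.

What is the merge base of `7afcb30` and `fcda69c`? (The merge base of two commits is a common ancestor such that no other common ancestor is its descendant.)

9d2c813

Ancestors of 7afcb30: {1bdb46b, 22d152e, 2689c0c, 63dfd66, 7afcb30, 937e652, 9d2c813, d2107db, f3abbe3}.
Ancestors of fcda69c: {1bdb46b, 22d152e, 2689c0c, 63dfd66, 937e652, 9d2c813, d2107db, e78852f, f3abbe3, fcda69c}.
Common ancestors: {1bdb46b, 22d152e, 2689c0c, 63dfd66, 937e652, 9d2c813, d2107db, f3abbe3}.
Among these, 9d2c813 is not an ancestor of any other common ancestor — it is the merge base.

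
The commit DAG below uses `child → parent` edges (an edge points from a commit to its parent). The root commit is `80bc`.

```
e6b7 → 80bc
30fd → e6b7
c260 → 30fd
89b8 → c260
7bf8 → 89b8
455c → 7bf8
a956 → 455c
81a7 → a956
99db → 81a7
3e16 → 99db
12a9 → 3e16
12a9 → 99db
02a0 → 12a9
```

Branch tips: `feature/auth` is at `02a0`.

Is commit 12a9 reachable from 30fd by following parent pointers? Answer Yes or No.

No

Ancestors of 30fd: {30fd, 80bc, e6b7}.
12a9 is not in that set, so it is not an ancestor of 30fd.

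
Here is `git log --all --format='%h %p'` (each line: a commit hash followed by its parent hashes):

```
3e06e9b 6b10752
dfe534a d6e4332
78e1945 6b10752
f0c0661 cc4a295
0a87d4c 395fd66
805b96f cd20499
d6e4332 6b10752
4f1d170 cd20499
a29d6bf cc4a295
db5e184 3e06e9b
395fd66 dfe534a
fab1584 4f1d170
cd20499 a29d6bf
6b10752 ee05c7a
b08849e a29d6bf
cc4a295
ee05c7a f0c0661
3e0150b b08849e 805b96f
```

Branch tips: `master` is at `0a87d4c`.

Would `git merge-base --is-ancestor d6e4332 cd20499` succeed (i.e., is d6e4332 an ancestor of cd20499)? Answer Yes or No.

No

Ancestors of cd20499: {a29d6bf, cc4a295, cd20499}.
d6e4332 is not in that set, so it is not an ancestor of cd20499.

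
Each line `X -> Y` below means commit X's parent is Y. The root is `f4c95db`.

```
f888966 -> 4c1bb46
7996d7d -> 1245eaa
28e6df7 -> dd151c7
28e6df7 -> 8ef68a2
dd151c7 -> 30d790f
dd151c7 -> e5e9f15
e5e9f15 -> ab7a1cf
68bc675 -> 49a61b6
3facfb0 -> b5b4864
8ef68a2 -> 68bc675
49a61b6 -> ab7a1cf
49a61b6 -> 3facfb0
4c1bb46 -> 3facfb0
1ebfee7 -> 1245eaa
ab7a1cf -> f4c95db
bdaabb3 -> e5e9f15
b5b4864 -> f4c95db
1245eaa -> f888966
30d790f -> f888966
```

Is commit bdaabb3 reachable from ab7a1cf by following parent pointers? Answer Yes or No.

Ancestors of ab7a1cf: {ab7a1cf, f4c95db}.
bdaabb3 is not in that set, so it is not an ancestor of ab7a1cf.

No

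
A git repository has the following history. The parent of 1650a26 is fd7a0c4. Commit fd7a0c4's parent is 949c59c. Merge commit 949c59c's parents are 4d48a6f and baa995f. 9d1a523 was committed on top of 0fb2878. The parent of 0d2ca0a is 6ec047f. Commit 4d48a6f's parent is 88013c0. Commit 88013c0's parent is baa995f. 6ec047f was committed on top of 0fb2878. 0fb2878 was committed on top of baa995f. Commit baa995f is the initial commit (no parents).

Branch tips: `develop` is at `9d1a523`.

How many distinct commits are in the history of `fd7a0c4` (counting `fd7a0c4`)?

5

Walking parent pointers from fd7a0c4: reachable set = {4d48a6f, 88013c0, 949c59c, baa995f, fd7a0c4}.
That is 5 commits.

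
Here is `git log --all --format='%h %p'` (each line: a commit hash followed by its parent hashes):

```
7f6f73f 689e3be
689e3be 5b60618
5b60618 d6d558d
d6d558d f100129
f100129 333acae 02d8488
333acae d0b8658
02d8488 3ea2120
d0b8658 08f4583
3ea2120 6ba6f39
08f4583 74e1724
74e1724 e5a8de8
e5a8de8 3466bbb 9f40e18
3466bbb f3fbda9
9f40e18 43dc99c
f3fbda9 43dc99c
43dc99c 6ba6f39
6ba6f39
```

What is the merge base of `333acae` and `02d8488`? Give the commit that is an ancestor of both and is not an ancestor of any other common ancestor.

6ba6f39

Ancestors of 333acae: {08f4583, 333acae, 3466bbb, 43dc99c, 6ba6f39, 74e1724, 9f40e18, d0b8658, e5a8de8, f3fbda9}.
Ancestors of 02d8488: {02d8488, 3ea2120, 6ba6f39}.
Common ancestors: {6ba6f39}.
The only common ancestor is 6ba6f39, so it is the merge base.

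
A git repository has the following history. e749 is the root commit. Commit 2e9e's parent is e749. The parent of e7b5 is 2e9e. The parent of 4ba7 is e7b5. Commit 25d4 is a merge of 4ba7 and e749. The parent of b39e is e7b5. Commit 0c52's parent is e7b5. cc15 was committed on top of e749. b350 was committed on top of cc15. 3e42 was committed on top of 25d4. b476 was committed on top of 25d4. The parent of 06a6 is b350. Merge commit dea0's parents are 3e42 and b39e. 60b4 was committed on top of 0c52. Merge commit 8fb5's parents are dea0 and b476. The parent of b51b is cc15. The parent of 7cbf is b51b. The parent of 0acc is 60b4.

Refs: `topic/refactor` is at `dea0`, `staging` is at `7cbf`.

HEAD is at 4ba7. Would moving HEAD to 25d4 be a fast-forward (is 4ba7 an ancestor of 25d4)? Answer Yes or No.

A fast-forward from 4ba7 to 25d4 is possible iff 4ba7 is an ancestor of 25d4.
Ancestors of 25d4: {25d4, 2e9e, 4ba7, e749, e7b5}.
4ba7 is among them, so fast-forward is possible.

Yes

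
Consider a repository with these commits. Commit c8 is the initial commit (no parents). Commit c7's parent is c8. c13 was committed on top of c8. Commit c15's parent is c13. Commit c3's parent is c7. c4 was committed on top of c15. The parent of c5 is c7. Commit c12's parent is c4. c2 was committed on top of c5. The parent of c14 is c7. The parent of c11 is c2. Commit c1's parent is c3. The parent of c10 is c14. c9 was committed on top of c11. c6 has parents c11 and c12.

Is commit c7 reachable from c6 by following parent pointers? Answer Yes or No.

Yes

Ancestors of c6 (commits reachable by following parents): {c11, c12, c13, c15, c2, c4, c5, c6, c7, c8}.
c7 is in that set, so it is an ancestor of c6.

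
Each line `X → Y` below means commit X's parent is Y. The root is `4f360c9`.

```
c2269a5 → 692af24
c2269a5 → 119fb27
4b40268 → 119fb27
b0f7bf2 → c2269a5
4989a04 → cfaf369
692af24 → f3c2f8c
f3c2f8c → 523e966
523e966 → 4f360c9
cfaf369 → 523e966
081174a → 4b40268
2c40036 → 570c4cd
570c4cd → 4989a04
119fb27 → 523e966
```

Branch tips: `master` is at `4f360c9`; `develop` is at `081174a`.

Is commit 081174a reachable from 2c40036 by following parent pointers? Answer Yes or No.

Ancestors of 2c40036: {2c40036, 4989a04, 4f360c9, 523e966, 570c4cd, cfaf369}.
081174a is not in that set, so it is not an ancestor of 2c40036.

No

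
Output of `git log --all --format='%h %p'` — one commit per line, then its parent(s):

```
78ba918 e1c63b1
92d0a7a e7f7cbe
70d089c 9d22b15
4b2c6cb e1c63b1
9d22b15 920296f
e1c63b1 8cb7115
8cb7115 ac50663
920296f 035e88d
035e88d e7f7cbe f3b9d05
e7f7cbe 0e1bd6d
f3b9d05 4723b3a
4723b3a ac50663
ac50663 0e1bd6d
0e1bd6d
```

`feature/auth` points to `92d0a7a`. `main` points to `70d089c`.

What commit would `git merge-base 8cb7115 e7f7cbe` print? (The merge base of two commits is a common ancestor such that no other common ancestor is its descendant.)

0e1bd6d

Ancestors of 8cb7115: {0e1bd6d, 8cb7115, ac50663}.
Ancestors of e7f7cbe: {0e1bd6d, e7f7cbe}.
Common ancestors: {0e1bd6d}.
The only common ancestor is 0e1bd6d, so it is the merge base.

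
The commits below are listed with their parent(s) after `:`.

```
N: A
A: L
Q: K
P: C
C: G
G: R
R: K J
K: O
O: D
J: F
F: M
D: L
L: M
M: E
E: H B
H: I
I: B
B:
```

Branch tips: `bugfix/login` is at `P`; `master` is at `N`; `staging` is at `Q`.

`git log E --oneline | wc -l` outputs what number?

4

Walking parent pointers from E: reachable set = {B, E, H, I}.
That is 4 commits.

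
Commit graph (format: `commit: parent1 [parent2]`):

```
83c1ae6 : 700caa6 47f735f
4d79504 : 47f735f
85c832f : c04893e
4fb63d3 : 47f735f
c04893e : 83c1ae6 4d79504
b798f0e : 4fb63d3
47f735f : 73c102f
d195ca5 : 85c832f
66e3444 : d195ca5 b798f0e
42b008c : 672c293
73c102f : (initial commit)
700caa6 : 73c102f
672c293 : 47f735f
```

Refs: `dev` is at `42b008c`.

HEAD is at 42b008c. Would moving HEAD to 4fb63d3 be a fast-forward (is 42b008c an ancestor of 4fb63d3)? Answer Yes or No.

A fast-forward from 42b008c to 4fb63d3 is possible iff 42b008c is an ancestor of 4fb63d3.
Ancestors of 4fb63d3: {47f735f, 4fb63d3, 73c102f}.
42b008c is not among them, so fast-forward is not possible.

No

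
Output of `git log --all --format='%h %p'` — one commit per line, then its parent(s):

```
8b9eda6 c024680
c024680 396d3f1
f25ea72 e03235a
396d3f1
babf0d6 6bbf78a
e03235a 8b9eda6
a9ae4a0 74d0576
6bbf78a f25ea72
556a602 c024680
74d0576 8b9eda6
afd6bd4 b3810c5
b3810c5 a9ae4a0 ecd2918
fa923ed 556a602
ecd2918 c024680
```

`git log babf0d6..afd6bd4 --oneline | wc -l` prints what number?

5

Reachable from afd6bd4: {396d3f1, 74d0576, 8b9eda6, a9ae4a0, afd6bd4, b3810c5, c024680, ecd2918}.
Reachable from babf0d6: {396d3f1, 6bbf78a, 8b9eda6, babf0d6, c024680, e03235a, f25ea72}.
In afd6bd4's history but not babf0d6's: {74d0576, a9ae4a0, afd6bd4, b3810c5, ecd2918} — 5 commits.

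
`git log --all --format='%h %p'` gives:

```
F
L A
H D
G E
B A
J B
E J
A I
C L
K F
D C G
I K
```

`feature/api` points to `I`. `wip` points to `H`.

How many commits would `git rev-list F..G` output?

Reachable from G: {A, B, E, F, G, I, J, K}.
Reachable from F: {F}.
In G's history but not F's: {A, B, E, G, I, J, K} — 7 commits.

7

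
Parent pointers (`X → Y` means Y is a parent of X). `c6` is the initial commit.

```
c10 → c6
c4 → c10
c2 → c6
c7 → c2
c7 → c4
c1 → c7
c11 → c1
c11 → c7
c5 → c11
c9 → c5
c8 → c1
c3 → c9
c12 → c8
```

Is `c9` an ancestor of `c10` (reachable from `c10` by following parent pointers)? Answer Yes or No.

Ancestors of c10: {c10, c6}.
c9 is not in that set, so it is not an ancestor of c10.

No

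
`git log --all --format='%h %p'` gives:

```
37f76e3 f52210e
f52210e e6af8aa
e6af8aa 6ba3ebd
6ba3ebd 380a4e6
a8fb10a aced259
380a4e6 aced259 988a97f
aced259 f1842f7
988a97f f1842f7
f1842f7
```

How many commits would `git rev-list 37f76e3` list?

8

Walking parent pointers from 37f76e3: reachable set = {37f76e3, 380a4e6, 6ba3ebd, 988a97f, aced259, e6af8aa, f1842f7, f52210e}.
That is 8 commits.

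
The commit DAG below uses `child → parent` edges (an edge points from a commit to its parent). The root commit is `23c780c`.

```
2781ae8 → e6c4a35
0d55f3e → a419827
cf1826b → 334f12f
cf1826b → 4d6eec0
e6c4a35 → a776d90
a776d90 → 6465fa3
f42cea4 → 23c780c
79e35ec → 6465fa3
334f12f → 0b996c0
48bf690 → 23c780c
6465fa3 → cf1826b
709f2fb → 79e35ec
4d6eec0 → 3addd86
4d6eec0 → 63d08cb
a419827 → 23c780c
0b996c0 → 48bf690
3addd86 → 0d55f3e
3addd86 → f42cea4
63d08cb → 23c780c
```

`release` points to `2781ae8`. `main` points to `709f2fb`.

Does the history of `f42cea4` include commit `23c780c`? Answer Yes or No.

Ancestors of f42cea4 (commits reachable by following parents): {23c780c, f42cea4}.
23c780c is in that set, so it is an ancestor of f42cea4.

Yes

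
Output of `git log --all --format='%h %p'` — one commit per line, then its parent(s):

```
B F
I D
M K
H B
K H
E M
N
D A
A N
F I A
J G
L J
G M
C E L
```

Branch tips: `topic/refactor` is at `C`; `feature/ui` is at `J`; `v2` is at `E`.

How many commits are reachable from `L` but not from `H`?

5

Reachable from L: {A, B, D, F, G, H, I, J, K, L, M, N}.
Reachable from H: {A, B, D, F, H, I, N}.
In L's history but not H's: {G, J, K, L, M} — 5 commits.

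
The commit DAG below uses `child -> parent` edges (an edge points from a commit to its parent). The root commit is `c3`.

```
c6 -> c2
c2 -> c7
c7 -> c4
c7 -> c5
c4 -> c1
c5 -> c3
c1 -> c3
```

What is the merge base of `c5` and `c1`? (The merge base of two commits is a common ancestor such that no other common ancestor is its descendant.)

c3

Ancestors of c5: {c3, c5}.
Ancestors of c1: {c1, c3}.
Common ancestors: {c3}.
The only common ancestor is c3, so it is the merge base.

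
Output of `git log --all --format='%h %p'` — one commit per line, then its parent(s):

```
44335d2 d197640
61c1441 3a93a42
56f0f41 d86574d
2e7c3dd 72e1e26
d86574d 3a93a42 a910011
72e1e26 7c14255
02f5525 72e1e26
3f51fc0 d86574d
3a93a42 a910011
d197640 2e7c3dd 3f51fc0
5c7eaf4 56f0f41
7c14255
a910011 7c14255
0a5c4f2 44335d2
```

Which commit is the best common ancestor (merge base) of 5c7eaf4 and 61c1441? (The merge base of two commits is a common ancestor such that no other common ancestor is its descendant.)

3a93a42

Ancestors of 5c7eaf4: {3a93a42, 56f0f41, 5c7eaf4, 7c14255, a910011, d86574d}.
Ancestors of 61c1441: {3a93a42, 61c1441, 7c14255, a910011}.
Common ancestors: {3a93a42, 7c14255, a910011}.
Among these, 3a93a42 is not an ancestor of any other common ancestor — it is the merge base.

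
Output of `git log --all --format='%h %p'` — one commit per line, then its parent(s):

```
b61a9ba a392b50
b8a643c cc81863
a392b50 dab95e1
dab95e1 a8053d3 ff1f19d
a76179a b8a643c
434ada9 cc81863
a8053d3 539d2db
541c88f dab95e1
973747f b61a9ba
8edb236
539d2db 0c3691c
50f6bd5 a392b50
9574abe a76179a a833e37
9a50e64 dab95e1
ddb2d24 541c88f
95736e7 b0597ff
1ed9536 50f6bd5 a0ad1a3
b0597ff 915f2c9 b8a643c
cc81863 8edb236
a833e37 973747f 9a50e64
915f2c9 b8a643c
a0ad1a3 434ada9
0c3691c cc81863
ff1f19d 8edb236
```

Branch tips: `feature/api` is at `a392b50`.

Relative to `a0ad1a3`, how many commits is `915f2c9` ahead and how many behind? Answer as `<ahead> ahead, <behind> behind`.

Reachable from 915f2c9: {8edb236, 915f2c9, b8a643c, cc81863}.
Reachable from a0ad1a3: {434ada9, 8edb236, a0ad1a3, cc81863}.
Only in 915f2c9's history (ahead): {915f2c9, b8a643c} — 2.
Only in a0ad1a3's history (behind): {434ada9, a0ad1a3} — 2.

2 ahead, 2 behind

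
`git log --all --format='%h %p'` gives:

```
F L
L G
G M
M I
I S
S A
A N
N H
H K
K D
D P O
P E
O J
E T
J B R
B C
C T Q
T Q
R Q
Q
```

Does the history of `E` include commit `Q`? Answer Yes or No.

Yes

Ancestors of E (commits reachable by following parents): {E, Q, T}.
Q is in that set, so it is an ancestor of E.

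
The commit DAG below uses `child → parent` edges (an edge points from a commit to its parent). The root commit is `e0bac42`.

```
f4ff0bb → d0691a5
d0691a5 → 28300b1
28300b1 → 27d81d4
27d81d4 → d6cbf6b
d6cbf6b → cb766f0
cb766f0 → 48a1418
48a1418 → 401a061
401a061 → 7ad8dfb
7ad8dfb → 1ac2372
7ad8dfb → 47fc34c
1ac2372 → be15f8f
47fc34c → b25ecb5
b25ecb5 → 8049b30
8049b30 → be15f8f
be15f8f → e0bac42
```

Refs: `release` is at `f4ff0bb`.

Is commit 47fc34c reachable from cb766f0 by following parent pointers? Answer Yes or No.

Ancestors of cb766f0 (commits reachable by following parents): {1ac2372, 401a061, 47fc34c, 48a1418, 7ad8dfb, 8049b30, b25ecb5, be15f8f, cb766f0, e0bac42}.
47fc34c is in that set, so it is an ancestor of cb766f0.

Yes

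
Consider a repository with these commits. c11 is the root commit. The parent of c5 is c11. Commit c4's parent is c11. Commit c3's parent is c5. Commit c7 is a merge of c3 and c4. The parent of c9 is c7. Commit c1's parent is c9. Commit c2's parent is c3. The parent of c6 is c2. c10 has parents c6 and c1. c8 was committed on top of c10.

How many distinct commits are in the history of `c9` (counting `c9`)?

Walking parent pointers from c9: reachable set = {c11, c3, c4, c5, c7, c9}.
That is 6 commits.

6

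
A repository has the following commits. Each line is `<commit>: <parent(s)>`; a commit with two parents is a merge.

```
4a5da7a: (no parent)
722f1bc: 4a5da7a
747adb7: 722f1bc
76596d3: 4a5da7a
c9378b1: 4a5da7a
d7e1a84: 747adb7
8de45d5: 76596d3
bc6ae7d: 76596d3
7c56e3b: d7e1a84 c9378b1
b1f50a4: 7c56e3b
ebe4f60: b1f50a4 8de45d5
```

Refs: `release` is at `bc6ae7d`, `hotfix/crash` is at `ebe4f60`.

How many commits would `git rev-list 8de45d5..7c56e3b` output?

5

Reachable from 7c56e3b: {4a5da7a, 722f1bc, 747adb7, 7c56e3b, c9378b1, d7e1a84}.
Reachable from 8de45d5: {4a5da7a, 76596d3, 8de45d5}.
In 7c56e3b's history but not 8de45d5's: {722f1bc, 747adb7, 7c56e3b, c9378b1, d7e1a84} — 5 commits.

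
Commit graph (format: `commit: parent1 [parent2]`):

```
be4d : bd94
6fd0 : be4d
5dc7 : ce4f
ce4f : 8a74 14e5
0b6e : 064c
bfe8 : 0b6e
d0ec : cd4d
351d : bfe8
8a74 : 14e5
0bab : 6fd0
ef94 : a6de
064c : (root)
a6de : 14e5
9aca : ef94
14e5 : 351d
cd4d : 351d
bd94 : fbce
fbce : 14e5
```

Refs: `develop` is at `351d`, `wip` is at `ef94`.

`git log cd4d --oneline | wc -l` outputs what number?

Walking parent pointers from cd4d: reachable set = {064c, 0b6e, 351d, bfe8, cd4d}.
That is 5 commits.

5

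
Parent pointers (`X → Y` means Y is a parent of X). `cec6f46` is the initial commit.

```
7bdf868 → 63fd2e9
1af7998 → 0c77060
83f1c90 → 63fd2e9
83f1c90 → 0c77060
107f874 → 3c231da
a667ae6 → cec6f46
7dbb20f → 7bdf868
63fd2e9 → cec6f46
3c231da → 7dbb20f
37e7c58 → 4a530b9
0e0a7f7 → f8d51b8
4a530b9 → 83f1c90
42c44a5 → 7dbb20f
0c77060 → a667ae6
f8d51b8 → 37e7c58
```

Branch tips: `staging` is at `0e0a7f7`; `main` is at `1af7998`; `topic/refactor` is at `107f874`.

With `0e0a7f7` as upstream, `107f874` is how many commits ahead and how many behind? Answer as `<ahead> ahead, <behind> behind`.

4 ahead, 7 behind

Reachable from 107f874: {107f874, 3c231da, 63fd2e9, 7bdf868, 7dbb20f, cec6f46}.
Reachable from 0e0a7f7: {0c77060, 0e0a7f7, 37e7c58, 4a530b9, 63fd2e9, 83f1c90, a667ae6, cec6f46, f8d51b8}.
Only in 107f874's history (ahead): {107f874, 3c231da, 7bdf868, 7dbb20f} — 4.
Only in 0e0a7f7's history (behind): {0c77060, 0e0a7f7, 37e7c58, 4a530b9, 83f1c90, a667ae6, f8d51b8} — 7.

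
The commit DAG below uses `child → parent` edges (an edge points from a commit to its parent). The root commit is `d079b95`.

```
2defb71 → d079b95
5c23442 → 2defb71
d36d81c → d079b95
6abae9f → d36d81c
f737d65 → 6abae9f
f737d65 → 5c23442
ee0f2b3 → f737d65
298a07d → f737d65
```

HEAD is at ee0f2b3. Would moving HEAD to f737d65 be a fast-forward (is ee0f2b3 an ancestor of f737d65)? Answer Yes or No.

A fast-forward from ee0f2b3 to f737d65 is possible iff ee0f2b3 is an ancestor of f737d65.
Ancestors of f737d65: {2defb71, 5c23442, 6abae9f, d079b95, d36d81c, f737d65}.
ee0f2b3 is not among them, so fast-forward is not possible.

No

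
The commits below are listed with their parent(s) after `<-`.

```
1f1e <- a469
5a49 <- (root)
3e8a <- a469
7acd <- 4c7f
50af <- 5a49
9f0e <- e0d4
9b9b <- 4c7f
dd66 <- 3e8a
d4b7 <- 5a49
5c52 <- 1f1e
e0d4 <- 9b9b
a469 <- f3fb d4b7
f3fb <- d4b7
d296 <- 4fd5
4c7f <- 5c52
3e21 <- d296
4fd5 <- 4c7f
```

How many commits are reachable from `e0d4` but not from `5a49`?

8

Reachable from e0d4: {1f1e, 4c7f, 5a49, 5c52, 9b9b, a469, d4b7, e0d4, f3fb}.
Reachable from 5a49: {5a49}.
In e0d4's history but not 5a49's: {1f1e, 4c7f, 5c52, 9b9b, a469, d4b7, e0d4, f3fb} — 8 commits.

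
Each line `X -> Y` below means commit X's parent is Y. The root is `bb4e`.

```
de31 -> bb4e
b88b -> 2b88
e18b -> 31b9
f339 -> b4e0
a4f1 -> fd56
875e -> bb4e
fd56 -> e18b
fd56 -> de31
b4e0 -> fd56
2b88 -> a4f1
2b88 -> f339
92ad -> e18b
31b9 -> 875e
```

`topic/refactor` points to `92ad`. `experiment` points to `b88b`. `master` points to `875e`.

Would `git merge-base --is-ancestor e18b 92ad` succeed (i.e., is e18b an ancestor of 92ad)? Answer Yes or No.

Ancestors of 92ad (commits reachable by following parents): {31b9, 875e, 92ad, bb4e, e18b}.
e18b is in that set, so it is an ancestor of 92ad.

Yes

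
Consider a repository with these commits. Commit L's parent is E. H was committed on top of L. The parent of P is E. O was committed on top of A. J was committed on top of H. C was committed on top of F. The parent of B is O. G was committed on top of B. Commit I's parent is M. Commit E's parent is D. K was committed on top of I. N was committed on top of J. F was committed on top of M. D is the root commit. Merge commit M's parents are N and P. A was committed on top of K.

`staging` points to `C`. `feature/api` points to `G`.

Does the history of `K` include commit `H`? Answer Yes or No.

Yes

Ancestors of K (commits reachable by following parents): {D, E, H, I, J, K, L, M, N, P}.
H is in that set, so it is an ancestor of K.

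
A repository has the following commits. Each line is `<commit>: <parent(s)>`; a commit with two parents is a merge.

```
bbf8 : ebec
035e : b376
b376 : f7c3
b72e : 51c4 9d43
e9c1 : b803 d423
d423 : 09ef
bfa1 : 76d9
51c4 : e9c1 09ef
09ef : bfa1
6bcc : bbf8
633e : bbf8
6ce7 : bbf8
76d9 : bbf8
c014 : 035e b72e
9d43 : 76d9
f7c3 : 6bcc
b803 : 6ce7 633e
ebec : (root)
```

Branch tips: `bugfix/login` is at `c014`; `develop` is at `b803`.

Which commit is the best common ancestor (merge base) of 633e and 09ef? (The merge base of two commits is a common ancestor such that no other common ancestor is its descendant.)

Ancestors of 633e: {633e, bbf8, ebec}.
Ancestors of 09ef: {09ef, 76d9, bbf8, bfa1, ebec}.
Common ancestors: {bbf8, ebec}.
Among these, bbf8 is not an ancestor of any other common ancestor — it is the merge base.

bbf8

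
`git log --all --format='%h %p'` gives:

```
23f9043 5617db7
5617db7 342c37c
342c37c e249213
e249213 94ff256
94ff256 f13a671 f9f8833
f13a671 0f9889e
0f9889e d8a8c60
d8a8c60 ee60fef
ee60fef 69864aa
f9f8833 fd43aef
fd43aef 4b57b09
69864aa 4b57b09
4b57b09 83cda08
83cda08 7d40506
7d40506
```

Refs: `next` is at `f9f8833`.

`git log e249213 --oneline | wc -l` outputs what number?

Walking parent pointers from e249213: reachable set = {0f9889e, 4b57b09, 69864aa, 7d40506, 83cda08, 94ff256, d8a8c60, e249213, ee60fef, f13a671, f9f8833, fd43aef}.
That is 12 commits.

12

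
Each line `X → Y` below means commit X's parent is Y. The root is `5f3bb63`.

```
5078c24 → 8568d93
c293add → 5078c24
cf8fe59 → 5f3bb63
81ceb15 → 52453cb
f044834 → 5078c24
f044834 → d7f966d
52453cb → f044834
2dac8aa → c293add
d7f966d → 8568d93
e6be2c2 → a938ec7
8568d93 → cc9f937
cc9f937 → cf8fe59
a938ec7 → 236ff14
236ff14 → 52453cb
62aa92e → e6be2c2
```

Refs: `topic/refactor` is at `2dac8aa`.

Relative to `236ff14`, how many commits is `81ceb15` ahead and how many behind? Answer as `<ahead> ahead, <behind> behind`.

1 ahead, 1 behind

Reachable from 81ceb15: {5078c24, 52453cb, 5f3bb63, 81ceb15, 8568d93, cc9f937, cf8fe59, d7f966d, f044834}.
Reachable from 236ff14: {236ff14, 5078c24, 52453cb, 5f3bb63, 8568d93, cc9f937, cf8fe59, d7f966d, f044834}.
Only in 81ceb15's history (ahead): {81ceb15} — 1.
Only in 236ff14's history (behind): {236ff14} — 1.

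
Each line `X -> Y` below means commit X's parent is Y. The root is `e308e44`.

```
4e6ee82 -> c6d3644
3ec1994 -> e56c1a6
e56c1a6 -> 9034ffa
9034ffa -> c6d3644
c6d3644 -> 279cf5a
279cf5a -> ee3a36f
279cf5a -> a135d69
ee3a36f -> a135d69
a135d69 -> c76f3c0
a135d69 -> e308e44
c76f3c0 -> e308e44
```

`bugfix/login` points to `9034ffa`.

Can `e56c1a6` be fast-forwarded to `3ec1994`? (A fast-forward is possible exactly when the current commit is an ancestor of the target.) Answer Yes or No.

Yes

A fast-forward from e56c1a6 to 3ec1994 is possible iff e56c1a6 is an ancestor of 3ec1994.
Ancestors of 3ec1994: {279cf5a, 3ec1994, 9034ffa, a135d69, c6d3644, c76f3c0, e308e44, e56c1a6, ee3a36f}.
e56c1a6 is among them, so fast-forward is possible.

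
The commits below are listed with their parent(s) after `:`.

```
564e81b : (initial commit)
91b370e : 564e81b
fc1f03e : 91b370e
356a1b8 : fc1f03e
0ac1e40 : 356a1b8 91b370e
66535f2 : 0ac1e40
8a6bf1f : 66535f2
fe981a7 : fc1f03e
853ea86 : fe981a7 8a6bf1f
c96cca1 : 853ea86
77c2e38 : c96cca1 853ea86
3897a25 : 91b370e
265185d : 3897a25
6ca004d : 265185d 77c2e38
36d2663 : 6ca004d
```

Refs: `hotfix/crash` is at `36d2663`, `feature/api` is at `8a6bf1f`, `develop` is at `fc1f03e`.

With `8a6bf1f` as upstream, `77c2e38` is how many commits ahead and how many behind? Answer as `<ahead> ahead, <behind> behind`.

Reachable from 77c2e38: {0ac1e40, 356a1b8, 564e81b, 66535f2, 77c2e38, 853ea86, 8a6bf1f, 91b370e, c96cca1, fc1f03e, fe981a7}.
Reachable from 8a6bf1f: {0ac1e40, 356a1b8, 564e81b, 66535f2, 8a6bf1f, 91b370e, fc1f03e}.
Only in 77c2e38's history (ahead): {77c2e38, 853ea86, c96cca1, fe981a7} — 4.
Only in 8a6bf1f's history (behind): {} — 0.

4 ahead, 0 behind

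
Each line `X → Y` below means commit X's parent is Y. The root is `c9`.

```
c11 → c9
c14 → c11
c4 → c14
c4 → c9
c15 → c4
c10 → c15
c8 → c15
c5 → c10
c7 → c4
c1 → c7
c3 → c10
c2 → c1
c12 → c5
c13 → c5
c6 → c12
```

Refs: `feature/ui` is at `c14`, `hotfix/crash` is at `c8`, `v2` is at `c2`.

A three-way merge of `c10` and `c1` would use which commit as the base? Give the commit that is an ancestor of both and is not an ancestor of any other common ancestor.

Ancestors of c10: {c10, c11, c14, c15, c4, c9}.
Ancestors of c1: {c1, c11, c14, c4, c7, c9}.
Common ancestors: {c11, c14, c4, c9}.
Among these, c4 is not an ancestor of any other common ancestor — it is the merge base.

c4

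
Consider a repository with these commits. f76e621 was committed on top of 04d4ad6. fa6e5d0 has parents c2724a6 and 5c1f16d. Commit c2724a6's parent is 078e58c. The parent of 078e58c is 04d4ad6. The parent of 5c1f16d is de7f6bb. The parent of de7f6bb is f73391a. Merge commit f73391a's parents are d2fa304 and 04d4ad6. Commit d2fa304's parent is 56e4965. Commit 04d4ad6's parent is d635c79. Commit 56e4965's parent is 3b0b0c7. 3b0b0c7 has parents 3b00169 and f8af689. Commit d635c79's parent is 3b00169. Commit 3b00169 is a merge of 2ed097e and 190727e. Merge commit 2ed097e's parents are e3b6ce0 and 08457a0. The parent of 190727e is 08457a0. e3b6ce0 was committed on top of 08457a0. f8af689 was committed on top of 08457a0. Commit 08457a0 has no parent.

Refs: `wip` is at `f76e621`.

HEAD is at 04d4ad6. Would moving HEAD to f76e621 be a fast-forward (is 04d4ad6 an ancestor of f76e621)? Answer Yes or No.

Yes

A fast-forward from 04d4ad6 to f76e621 is possible iff 04d4ad6 is an ancestor of f76e621.
Ancestors of f76e621: {04d4ad6, 08457a0, 190727e, 2ed097e, 3b00169, d635c79, e3b6ce0, f76e621}.
04d4ad6 is among them, so fast-forward is possible.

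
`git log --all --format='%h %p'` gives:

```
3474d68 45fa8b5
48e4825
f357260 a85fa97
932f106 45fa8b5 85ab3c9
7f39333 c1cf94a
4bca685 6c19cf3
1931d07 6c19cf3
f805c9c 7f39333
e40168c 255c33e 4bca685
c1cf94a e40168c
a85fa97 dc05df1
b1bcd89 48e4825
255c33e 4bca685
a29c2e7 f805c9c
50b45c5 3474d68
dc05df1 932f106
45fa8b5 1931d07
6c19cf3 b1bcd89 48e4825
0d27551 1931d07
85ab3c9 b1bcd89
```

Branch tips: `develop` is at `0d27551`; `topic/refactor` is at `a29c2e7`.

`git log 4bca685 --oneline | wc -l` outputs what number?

Walking parent pointers from 4bca685: reachable set = {48e4825, 4bca685, 6c19cf3, b1bcd89}.
That is 4 commits.

4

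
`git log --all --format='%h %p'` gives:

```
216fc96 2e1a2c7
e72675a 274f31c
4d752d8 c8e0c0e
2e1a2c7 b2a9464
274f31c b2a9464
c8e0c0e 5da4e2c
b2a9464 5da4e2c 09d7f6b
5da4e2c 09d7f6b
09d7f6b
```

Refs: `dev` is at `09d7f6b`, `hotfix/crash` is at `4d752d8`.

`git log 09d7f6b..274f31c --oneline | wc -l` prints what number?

3

Reachable from 274f31c: {09d7f6b, 274f31c, 5da4e2c, b2a9464}.
Reachable from 09d7f6b: {09d7f6b}.
In 274f31c's history but not 09d7f6b's: {274f31c, 5da4e2c, b2a9464} — 3 commits.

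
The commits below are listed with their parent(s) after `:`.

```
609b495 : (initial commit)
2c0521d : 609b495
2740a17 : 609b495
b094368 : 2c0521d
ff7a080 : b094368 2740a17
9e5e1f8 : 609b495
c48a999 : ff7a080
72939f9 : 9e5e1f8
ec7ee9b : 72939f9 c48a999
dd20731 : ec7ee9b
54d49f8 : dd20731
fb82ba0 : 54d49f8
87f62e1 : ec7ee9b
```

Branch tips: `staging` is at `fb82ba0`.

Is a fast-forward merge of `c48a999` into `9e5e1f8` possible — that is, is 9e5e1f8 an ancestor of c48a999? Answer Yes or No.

No

A fast-forward from 9e5e1f8 to c48a999 is possible iff 9e5e1f8 is an ancestor of c48a999.
Ancestors of c48a999: {2740a17, 2c0521d, 609b495, b094368, c48a999, ff7a080}.
9e5e1f8 is not among them, so fast-forward is not possible.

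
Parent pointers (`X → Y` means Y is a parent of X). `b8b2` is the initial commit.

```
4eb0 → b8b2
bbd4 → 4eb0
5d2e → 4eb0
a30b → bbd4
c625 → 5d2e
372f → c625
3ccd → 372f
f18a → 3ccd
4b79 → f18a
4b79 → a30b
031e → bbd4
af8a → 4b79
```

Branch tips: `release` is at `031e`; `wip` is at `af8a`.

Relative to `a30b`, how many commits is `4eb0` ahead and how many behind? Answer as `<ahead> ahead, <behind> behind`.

Reachable from 4eb0: {4eb0, b8b2}.
Reachable from a30b: {4eb0, a30b, b8b2, bbd4}.
Only in 4eb0's history (ahead): {} — 0.
Only in a30b's history (behind): {a30b, bbd4} — 2.

0 ahead, 2 behind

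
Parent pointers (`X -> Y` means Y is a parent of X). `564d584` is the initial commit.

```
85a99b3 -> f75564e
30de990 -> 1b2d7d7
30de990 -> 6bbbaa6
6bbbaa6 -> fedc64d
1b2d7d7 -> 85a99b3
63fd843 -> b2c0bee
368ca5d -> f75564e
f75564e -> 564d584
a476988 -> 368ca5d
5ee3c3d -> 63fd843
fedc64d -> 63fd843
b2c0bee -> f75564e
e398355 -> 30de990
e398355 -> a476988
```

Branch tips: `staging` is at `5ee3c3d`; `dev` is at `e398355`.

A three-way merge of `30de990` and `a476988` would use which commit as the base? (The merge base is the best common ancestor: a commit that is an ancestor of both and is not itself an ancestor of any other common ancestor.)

f75564e

Ancestors of 30de990: {1b2d7d7, 30de990, 564d584, 63fd843, 6bbbaa6, 85a99b3, b2c0bee, f75564e, fedc64d}.
Ancestors of a476988: {368ca5d, 564d584, a476988, f75564e}.
Common ancestors: {564d584, f75564e}.
Among these, f75564e is not an ancestor of any other common ancestor — it is the merge base.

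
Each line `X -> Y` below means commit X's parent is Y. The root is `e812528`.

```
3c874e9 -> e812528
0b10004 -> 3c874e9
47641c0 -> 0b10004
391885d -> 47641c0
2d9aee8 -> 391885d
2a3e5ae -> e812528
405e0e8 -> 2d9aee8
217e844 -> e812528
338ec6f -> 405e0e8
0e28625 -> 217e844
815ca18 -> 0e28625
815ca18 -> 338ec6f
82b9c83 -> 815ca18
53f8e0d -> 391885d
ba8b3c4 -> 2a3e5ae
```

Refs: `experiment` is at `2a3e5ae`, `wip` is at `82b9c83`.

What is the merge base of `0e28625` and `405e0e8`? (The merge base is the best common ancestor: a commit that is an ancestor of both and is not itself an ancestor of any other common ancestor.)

e812528

Ancestors of 0e28625: {0e28625, 217e844, e812528}.
Ancestors of 405e0e8: {0b10004, 2d9aee8, 391885d, 3c874e9, 405e0e8, 47641c0, e812528}.
Common ancestors: {e812528}.
The only common ancestor is e812528, so it is the merge base.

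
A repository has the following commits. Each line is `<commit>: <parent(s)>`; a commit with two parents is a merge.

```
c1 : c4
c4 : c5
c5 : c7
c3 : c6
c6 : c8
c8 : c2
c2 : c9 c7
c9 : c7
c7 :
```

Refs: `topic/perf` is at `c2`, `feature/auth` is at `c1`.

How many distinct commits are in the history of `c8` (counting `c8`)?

4

Walking parent pointers from c8: reachable set = {c2, c7, c8, c9}.
That is 4 commits.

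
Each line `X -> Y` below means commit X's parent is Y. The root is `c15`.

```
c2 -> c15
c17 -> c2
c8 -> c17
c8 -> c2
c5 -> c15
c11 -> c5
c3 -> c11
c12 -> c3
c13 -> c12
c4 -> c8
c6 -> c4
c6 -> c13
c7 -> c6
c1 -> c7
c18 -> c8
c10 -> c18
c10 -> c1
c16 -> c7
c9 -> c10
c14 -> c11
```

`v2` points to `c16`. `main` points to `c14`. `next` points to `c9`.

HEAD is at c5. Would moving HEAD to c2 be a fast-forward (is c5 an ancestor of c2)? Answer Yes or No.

A fast-forward from c5 to c2 is possible iff c5 is an ancestor of c2.
Ancestors of c2: {c15, c2}.
c5 is not among them, so fast-forward is not possible.

No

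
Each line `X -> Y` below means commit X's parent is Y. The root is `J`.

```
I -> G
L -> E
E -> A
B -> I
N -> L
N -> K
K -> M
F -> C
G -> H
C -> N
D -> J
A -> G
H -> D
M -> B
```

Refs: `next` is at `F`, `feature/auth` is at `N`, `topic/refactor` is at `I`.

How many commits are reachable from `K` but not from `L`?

4

Reachable from K: {B, D, G, H, I, J, K, M}.
Reachable from L: {A, D, E, G, H, J, L}.
In K's history but not L's: {B, I, K, M} — 4 commits.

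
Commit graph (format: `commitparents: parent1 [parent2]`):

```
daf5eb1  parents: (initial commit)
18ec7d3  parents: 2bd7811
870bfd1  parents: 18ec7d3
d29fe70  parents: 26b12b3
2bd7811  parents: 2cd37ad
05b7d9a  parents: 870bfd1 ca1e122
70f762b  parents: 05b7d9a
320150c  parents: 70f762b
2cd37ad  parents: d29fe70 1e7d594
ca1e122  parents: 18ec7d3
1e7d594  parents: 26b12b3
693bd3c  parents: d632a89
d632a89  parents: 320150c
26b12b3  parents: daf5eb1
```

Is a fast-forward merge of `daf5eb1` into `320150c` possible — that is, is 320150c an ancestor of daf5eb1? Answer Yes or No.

A fast-forward from 320150c to daf5eb1 is possible iff 320150c is an ancestor of daf5eb1.
Ancestors of daf5eb1: {daf5eb1}.
320150c is not among them, so fast-forward is not possible.

No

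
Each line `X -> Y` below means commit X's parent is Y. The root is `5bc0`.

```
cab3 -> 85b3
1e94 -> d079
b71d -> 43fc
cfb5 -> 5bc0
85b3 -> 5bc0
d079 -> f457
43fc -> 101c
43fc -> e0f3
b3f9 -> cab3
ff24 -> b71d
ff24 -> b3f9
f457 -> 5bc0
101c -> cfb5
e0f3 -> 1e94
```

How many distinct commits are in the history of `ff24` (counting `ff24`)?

Walking parent pointers from ff24: reachable set = {101c, 1e94, 43fc, 5bc0, 85b3, b3f9, b71d, cab3, cfb5, d079, e0f3, f457, ff24}.
That is 13 commits.

13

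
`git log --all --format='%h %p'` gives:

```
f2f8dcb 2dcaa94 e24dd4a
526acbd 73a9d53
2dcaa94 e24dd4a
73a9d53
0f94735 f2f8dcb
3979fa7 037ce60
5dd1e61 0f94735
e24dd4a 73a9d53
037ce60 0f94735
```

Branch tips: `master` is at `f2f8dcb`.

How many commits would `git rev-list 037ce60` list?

6

Walking parent pointers from 037ce60: reachable set = {037ce60, 0f94735, 2dcaa94, 73a9d53, e24dd4a, f2f8dcb}.
That is 6 commits.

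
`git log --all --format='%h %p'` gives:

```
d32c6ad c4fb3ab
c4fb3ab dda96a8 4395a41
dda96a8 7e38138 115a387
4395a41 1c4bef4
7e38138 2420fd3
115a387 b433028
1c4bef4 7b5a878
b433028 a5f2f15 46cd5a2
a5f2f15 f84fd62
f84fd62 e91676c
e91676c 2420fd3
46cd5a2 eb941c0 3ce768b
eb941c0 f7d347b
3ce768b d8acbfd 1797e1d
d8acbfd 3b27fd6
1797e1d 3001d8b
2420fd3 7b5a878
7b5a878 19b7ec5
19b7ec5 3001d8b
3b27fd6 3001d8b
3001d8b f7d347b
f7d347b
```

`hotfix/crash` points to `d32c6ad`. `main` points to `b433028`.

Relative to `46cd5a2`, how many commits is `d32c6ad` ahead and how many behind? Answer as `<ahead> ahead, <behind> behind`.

14 ahead, 0 behind

Reachable from d32c6ad: {115a387, 1797e1d, 19b7ec5, 1c4bef4, 2420fd3, 3001d8b, 3b27fd6, 3ce768b, 4395a41, 46cd5a2, 7b5a878, 7e38138, a5f2f15, b433028, c4fb3ab, d32c6ad, d8acbfd, dda96a8, e91676c, eb941c0, f7d347b, f84fd62}.
Reachable from 46cd5a2: {1797e1d, 3001d8b, 3b27fd6, 3ce768b, 46cd5a2, d8acbfd, eb941c0, f7d347b}.
Only in d32c6ad's history (ahead): {115a387, 19b7ec5, 1c4bef4, 2420fd3, 4395a41, 7b5a878, 7e38138, a5f2f15, b433028, c4fb3ab, d32c6ad, dda96a8, e91676c, f84fd62} — 14.
Only in 46cd5a2's history (behind): {} — 0.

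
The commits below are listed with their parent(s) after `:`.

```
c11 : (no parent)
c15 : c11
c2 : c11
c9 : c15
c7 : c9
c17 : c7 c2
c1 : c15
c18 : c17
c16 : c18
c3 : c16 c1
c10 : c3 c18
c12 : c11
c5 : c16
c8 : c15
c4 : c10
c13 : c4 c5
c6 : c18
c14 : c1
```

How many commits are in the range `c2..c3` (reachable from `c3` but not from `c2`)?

8

Reachable from c3: {c1, c11, c15, c16, c17, c18, c2, c3, c7, c9}.
Reachable from c2: {c11, c2}.
In c3's history but not c2's: {c1, c15, c16, c17, c18, c3, c7, c9} — 8 commits.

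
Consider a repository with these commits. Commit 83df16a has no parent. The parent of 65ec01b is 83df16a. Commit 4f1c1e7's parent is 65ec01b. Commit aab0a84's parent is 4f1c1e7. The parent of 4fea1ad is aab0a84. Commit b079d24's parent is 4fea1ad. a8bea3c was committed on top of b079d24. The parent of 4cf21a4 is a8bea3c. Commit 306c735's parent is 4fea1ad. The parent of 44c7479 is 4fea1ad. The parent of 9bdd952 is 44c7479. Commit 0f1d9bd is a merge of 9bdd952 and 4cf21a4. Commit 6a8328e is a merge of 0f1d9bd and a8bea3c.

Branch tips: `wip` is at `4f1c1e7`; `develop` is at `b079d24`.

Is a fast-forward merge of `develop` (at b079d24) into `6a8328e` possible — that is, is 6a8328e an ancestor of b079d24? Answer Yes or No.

A fast-forward from 6a8328e to b079d24 is possible iff 6a8328e is an ancestor of b079d24.
Ancestors of b079d24: {4f1c1e7, 4fea1ad, 65ec01b, 83df16a, aab0a84, b079d24}.
6a8328e is not among them, so fast-forward is not possible.

No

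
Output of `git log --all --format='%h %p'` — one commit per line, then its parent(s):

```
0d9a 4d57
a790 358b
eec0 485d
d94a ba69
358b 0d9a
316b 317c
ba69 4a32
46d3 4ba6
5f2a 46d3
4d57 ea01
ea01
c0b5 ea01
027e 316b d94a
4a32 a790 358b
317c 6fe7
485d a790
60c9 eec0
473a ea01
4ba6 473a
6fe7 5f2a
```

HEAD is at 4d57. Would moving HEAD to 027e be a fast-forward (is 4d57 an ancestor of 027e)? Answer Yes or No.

A fast-forward from 4d57 to 027e is possible iff 4d57 is an ancestor of 027e.
Ancestors of 027e: {027e, 0d9a, 316b, 317c, 358b, 46d3, 473a, 4a32, 4ba6, 4d57, 5f2a, 6fe7, a790, ba69, d94a, ea01}.
4d57 is among them, so fast-forward is possible.

Yes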